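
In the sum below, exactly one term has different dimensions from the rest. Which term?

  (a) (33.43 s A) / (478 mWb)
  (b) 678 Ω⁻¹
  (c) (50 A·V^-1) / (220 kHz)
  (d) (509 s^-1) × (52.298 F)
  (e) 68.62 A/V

Expand each in SI base units:
  (a) [s·A] / [kg·m²·s⁻²·A⁻¹] = kg⁻¹·m⁻²·s³·A²
  (b) Ω⁻¹ = (V·A⁻¹)⁻¹ = kg⁻¹·m⁻²·s³·A²
  (c) [kg⁻¹·m⁻²·s³·A²] / [s⁻¹] = kg⁻¹·m⁻²·s⁴·A²
  (d) [s⁻¹] · [kg⁻¹·m⁻²·s⁴·A²] = kg⁻¹·m⁻²·s³·A²
  (e) A·V⁻¹ = A·(J·C⁻¹)⁻¹ = kg⁻¹·m⁻²·s³·A²
All reduce to kg⁻¹·m⁻²·s³·A² except (c), which is kg⁻¹·m⁻²·s⁴·A².

(c)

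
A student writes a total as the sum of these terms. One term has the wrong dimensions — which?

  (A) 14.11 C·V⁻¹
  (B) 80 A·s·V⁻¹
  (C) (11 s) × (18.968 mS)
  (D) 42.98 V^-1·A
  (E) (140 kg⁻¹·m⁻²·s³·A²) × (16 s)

In SI base units:
  (A) C·V⁻¹ = s·A·(J·C⁻¹)⁻¹ = kg⁻¹·m⁻²·s⁴·A²
  (B) A·s·V⁻¹ = A·s·(J·C⁻¹)⁻¹ = kg⁻¹·m⁻²·s⁴·A²
  (C) [s] · [kg⁻¹·m⁻²·s³·A²] = kg⁻¹·m⁻²·s⁴·A²
  (D) A·V⁻¹ = A·(J·C⁻¹)⁻¹ = kg⁻¹·m⁻²·s³·A²
  (E) [kg⁻¹·m⁻²·s³·A²] · [s] = kg⁻¹·m⁻²·s⁴·A²
All reduce to kg⁻¹·m⁻²·s⁴·A² except (D), which is kg⁻¹·m⁻²·s³·A².

(D)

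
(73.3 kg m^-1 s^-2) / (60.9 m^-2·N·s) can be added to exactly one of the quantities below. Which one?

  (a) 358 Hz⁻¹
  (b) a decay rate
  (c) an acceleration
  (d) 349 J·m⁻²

(b)

Reference: [kg·m⁻¹·s⁻²] / [kg·m⁻¹·s⁻¹] = s⁻¹.
Each option:
  (a) Hz⁻¹ = (s⁻¹)⁻¹ = s
  (b) [decay rate] = s⁻¹  ← same
  (c) [acceleration] = m·s⁻²
  (d) J·m⁻² = N·m·m⁻² = kg·s⁻²
Only (b) matches s⁻¹.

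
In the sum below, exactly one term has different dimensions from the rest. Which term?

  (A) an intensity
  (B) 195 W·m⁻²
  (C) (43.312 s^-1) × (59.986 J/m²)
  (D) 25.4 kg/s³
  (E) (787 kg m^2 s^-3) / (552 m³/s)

(E)

Work out the base dimensions of each:
  (A) [intensity] = kg·s⁻³
  (B) W·m⁻² = J·s⁻¹·m⁻² = kg·s⁻³
  (C) [s⁻¹] · [kg·s⁻²] = kg·s⁻³
  (D) kg·s⁻³
  (E) [kg·m²·s⁻³] / [m³·s⁻¹] = kg·m⁻¹·s⁻²
All reduce to kg·s⁻³ except (E), which is kg·m⁻¹·s⁻².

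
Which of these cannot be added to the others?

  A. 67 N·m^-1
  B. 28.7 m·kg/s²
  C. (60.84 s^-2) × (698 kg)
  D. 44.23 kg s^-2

In SI base units:
  A. N·m⁻¹ = kg·m·s⁻²·m⁻¹ = kg·s⁻²
  B. kg·m·s⁻²
  C. [s⁻²] · [kg] = kg·s⁻²
  D. kg·s⁻²
All reduce to kg·s⁻² except B., which is kg·m·s⁻².

B.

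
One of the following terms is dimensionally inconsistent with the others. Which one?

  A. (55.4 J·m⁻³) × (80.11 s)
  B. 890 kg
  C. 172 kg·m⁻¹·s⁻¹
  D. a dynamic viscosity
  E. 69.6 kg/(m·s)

Reduce each to base SI dimensions:
  A. [kg·m⁻¹·s⁻²] · [s] = kg·m⁻¹·s⁻¹
  B. kg
  C. kg·m⁻¹·s⁻¹
  D. [dynamic viscosity] = kg·m⁻¹·s⁻¹
  E. kg·m⁻¹·s⁻¹
All reduce to kg·m⁻¹·s⁻¹ except B., which is kg.

B.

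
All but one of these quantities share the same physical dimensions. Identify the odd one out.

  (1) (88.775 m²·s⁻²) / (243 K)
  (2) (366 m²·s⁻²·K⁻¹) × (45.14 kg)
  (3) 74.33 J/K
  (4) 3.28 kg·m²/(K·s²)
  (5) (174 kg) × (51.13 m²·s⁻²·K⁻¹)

Expand each in SI base units:
  (1) [m²·s⁻²] / [K] = m²·s⁻²·K⁻¹
  (2) [m²·s⁻²·K⁻¹] · [kg] = kg·m²·s⁻²·K⁻¹
  (3) J·K⁻¹ = N·m·K⁻¹ = kg·m²·s⁻²·K⁻¹
  (4) kg·m²·s⁻²·K⁻¹
  (5) [kg] · [m²·s⁻²·K⁻¹] = kg·m²·s⁻²·K⁻¹
All reduce to kg·m²·s⁻²·K⁻¹ except (1), which is m²·s⁻²·K⁻¹.

(1)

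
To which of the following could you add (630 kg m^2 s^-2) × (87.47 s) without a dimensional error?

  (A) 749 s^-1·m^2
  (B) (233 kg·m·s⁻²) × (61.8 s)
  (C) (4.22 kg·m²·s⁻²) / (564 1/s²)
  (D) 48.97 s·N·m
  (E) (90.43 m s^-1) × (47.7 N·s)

(D)

Reference: [kg·m²·s⁻²] · [s] = kg·m²·s⁻¹.
Each option:
  (A) m²·s⁻¹
  (B) [kg·m·s⁻²] · [s] = kg·m·s⁻¹
  (C) [kg·m²·s⁻²] / [s⁻²] = kg·m²
  (D) N·m·s = kg·m·s⁻²·m·s = kg·m²·s⁻¹  ← same
  (E) [m·s⁻¹] · [kg·m·s⁻¹] = kg·m²·s⁻²
Only (D) matches kg·m²·s⁻¹.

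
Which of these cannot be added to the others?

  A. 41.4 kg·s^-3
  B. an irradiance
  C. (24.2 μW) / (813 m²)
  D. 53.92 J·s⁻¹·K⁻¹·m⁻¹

D.

Reduce each to base SI dimensions:
  A. kg·s⁻³
  B. [irradiance] = kg·s⁻³
  C. [kg·m²·s⁻³] / [m²] = kg·s⁻³
  D. J·s⁻¹·m⁻¹·K⁻¹ = N·m·s⁻¹·m⁻¹·K⁻¹ = kg·m·s⁻³·K⁻¹
All reduce to kg·s⁻³ except D., which is kg·m·s⁻³·K⁻¹.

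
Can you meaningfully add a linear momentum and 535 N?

Expand each in SI base units:
  a linear momentum:  [linear momentum] = kg·m·s⁻¹
  535 N:  N = kg·m·s⁻²
kg·m·s⁻¹ ≠ kg·m·s⁻², so they cannot be added.

No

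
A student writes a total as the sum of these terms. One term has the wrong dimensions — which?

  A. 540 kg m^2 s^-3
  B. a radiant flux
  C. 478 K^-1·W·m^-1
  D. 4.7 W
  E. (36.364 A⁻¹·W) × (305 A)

Work out the base dimensions of each:
  A. kg·m²·s⁻³
  B. [radiant flux] = kg·m²·s⁻³
  C. W·m⁻¹·K⁻¹ = J·s⁻¹·m⁻¹·K⁻¹ = kg·m·s⁻³·K⁻¹
  D. W = J·s⁻¹ = kg·m²·s⁻³
  E. [kg·m²·s⁻³·A⁻¹] · [A] = kg·m²·s⁻³
All reduce to kg·m²·s⁻³ except C., which is kg·m·s⁻³·K⁻¹.

C.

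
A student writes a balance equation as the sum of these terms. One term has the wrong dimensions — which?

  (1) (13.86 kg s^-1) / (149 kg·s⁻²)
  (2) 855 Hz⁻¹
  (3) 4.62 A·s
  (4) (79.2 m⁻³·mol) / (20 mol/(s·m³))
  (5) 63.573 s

(3)

Dimensions:
  (1) [kg·s⁻¹] / [kg·s⁻²] = s
  (2) Hz⁻¹ = (s⁻¹)⁻¹ = s
  (3) A·s = s·A
  (4) [m⁻³·mol] / [m⁻³·s⁻¹·mol] = s
  (5) s
All reduce to s except (3), which is s·A.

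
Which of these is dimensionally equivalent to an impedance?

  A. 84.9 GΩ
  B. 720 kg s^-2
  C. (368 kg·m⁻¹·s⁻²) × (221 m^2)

A.

Reference: [impedance] = kg·m²·s⁻³·A⁻².
Each option:
  A. Ω = V·A⁻¹ = kg·m²·s⁻³·A⁻²  ← same
  B. kg·s⁻²
  C. [kg·m⁻¹·s⁻²] · [m²] = kg·m·s⁻²
Only A. matches kg·m²·s⁻³·A⁻².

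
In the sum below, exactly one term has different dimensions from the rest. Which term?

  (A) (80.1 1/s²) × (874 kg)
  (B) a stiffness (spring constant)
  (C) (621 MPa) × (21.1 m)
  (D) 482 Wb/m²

Expand each in SI base units:
  (A) [s⁻²] · [kg] = kg·s⁻²
  (B) [stiffness (spring constant)] = kg·s⁻²
  (C) [kg·m⁻¹·s⁻²] · [m] = kg·s⁻²
  (D) Wb·m⁻² = V·s·m⁻² = kg·s⁻²·A⁻¹
All reduce to kg·s⁻² except (D), which is kg·s⁻²·A⁻¹.

(D)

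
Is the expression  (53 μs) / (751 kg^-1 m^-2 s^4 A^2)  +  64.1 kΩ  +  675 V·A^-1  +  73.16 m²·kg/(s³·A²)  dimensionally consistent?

Yes

Dimensions:
  (53 μs) / (751 kg^-1 m^-2 s^4 A^2):  [s] / [kg⁻¹·m⁻²·s⁴·A²] = kg·m²·s⁻³·A⁻²
  64.1 kΩ:  Ω = V·A⁻¹ = kg·m²·s⁻³·A⁻²
  675 V·A^-1:  V·A⁻¹ = J·C⁻¹·A⁻¹ = kg·m²·s⁻³·A⁻²
  73.16 m²·kg/(s³·A²):  kg·m²·s⁻³·A⁻²
Every term reduces to kg·m²·s⁻³·A⁻².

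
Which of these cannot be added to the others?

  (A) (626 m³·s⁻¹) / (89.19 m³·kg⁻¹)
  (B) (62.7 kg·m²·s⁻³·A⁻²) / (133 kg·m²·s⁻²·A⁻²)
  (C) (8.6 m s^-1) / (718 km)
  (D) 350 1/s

Expand each in SI base units:
  (A) [m³·s⁻¹] / [kg⁻¹·m³] = kg·s⁻¹
  (B) [kg·m²·s⁻³·A⁻²] / [kg·m²·s⁻²·A⁻²] = s⁻¹
  (C) [m·s⁻¹] / [m] = s⁻¹
  (D) s⁻¹
All reduce to s⁻¹ except (A), which is kg·s⁻¹.

(A)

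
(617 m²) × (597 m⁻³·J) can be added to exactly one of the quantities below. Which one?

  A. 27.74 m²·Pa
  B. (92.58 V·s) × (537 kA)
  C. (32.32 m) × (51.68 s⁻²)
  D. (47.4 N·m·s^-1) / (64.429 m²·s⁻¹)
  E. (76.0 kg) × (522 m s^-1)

Reference: [m²] · [kg·m⁻¹·s⁻²] = kg·m·s⁻².
Each option:
  A. Pa·m² = N·m⁻²·m² = kg·m·s⁻²  ← same
  B. [kg·m²·s⁻²·A⁻¹] · [A] = kg·m²·s⁻²
  C. [m] · [s⁻²] = m·s⁻²
  D. [kg·m²·s⁻³] / [m²·s⁻¹] = kg·s⁻²
  E. [kg] · [m·s⁻¹] = kg·m·s⁻¹
Only A. matches kg·m·s⁻².

A.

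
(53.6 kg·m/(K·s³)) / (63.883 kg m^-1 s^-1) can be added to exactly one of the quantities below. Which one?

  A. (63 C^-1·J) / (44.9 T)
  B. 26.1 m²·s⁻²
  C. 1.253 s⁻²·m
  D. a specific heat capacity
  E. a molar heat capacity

Reference: [kg·m·s⁻³·K⁻¹] / [kg·m⁻¹·s⁻¹] = m²·s⁻²·K⁻¹.
Each option:
  A. [kg·m²·s⁻³·A⁻¹] / [kg·s⁻²·A⁻¹] = m²·s⁻¹
  B. m²·s⁻²
  C. m·s⁻²
  D. [specific heat capacity] = m²·s⁻²·K⁻¹  ← same
  E. [molar heat capacity] = kg·m²·s⁻²·K⁻¹·mol⁻¹
Only D. matches m²·s⁻²·K⁻¹.

D.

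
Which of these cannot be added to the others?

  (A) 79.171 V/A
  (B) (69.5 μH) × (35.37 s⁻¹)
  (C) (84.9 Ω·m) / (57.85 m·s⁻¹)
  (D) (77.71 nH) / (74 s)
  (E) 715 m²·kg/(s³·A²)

(C)

Expand each in SI base units:
  (A) V·A⁻¹ = J·C⁻¹·A⁻¹ = kg·m²·s⁻³·A⁻²
  (B) [kg·m²·s⁻²·A⁻²] · [s⁻¹] = kg·m²·s⁻³·A⁻²
  (C) [kg·m³·s⁻³·A⁻²] / [m·s⁻¹] = kg·m²·s⁻²·A⁻²
  (D) [kg·m²·s⁻²·A⁻²] / [s] = kg·m²·s⁻³·A⁻²
  (E) kg·m²·s⁻³·A⁻²
All reduce to kg·m²·s⁻³·A⁻² except (C), which is kg·m²·s⁻²·A⁻².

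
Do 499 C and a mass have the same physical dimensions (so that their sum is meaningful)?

Reduce each to base SI dimensions:
  499 C:  C = s·A
  a mass:  [mass] = kg
s·A ≠ kg, so they cannot be added.

No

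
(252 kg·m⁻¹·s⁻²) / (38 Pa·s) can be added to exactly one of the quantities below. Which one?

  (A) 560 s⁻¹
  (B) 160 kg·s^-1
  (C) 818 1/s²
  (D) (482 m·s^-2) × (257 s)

(A)

Reference: [kg·m⁻¹·s⁻²] / [kg·m⁻¹·s⁻¹] = s⁻¹.
Each option:
  (A) s⁻¹  ← same
  (B) kg·s⁻¹
  (C) s⁻²
  (D) [m·s⁻²] · [s] = m·s⁻¹
Only (A) matches s⁻¹.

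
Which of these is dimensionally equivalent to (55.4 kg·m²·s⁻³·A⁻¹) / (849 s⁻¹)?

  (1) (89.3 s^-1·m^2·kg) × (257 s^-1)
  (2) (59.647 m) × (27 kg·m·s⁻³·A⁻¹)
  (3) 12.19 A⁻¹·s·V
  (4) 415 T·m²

(4)

Reference: [kg·m²·s⁻³·A⁻¹] / [s⁻¹] = kg·m²·s⁻²·A⁻¹.
Each option:
  (1) [kg·m²·s⁻¹] · [s⁻¹] = kg·m²·s⁻²
  (2) [m] · [kg·m·s⁻³·A⁻¹] = kg·m²·s⁻³·A⁻¹
  (3) V·s·A⁻¹ = J·C⁻¹·s·A⁻¹ = kg·m²·s⁻²·A⁻²
  (4) T·m² = Wb·m⁻²·m² = kg·m²·s⁻²·A⁻¹  ← same
Only (4) matches kg·m²·s⁻²·A⁻¹.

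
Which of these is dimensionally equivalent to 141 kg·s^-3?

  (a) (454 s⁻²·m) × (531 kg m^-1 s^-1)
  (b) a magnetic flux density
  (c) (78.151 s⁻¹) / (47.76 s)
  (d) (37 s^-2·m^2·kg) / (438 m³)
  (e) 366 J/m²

(a)

Reference: kg·s⁻³.
Each option:
  (a) [m·s⁻²] · [kg·m⁻¹·s⁻¹] = kg·s⁻³  ← same
  (b) [magnetic flux density] = kg·s⁻²·A⁻¹
  (c) [s⁻¹] / [s] = s⁻²
  (d) [kg·m²·s⁻²] / [m³] = kg·m⁻¹·s⁻²
  (e) J·m⁻² = N·m·m⁻² = kg·s⁻²
Only (a) matches kg·s⁻³.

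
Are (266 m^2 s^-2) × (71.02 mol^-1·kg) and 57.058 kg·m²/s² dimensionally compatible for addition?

Reduce each to base SI dimensions:
  (266 m^2 s^-2) × (71.02 mol^-1·kg):  [m²·s⁻²] · [kg·mol⁻¹] = kg·m²·s⁻²·mol⁻¹
  57.058 kg·m²/s²:  kg·m²·s⁻²
kg·m²·s⁻²·mol⁻¹ ≠ kg·m²·s⁻², so they cannot be added.

No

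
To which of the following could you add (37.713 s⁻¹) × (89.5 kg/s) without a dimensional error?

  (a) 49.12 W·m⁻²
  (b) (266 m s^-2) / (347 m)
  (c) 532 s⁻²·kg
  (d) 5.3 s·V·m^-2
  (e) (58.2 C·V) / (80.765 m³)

Reference: [s⁻¹] · [kg·s⁻¹] = kg·s⁻².
Each option:
  (a) W·m⁻² = J·s⁻¹·m⁻² = kg·s⁻³
  (b) [m·s⁻²] / [m] = s⁻²
  (c) kg·s⁻²  ← same
  (d) V·s·m⁻² = J·C⁻¹·s·m⁻² = kg·s⁻²·A⁻¹
  (e) [kg·m²·s⁻²] / [m³] = kg·m⁻¹·s⁻²
Only (c) matches kg·s⁻².

(c)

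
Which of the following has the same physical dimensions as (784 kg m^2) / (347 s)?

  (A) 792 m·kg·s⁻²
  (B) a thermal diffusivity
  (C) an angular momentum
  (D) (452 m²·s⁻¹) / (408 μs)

Reference: [kg·m²] / [s] = kg·m²·s⁻¹.
Each option:
  (A) kg·m·s⁻²
  (B) [thermal diffusivity] = m²·s⁻¹
  (C) [angular momentum] = kg·m²·s⁻¹  ← same
  (D) [m²·s⁻¹] / [s] = m²·s⁻²
Only (C) matches kg·m²·s⁻¹.

(C)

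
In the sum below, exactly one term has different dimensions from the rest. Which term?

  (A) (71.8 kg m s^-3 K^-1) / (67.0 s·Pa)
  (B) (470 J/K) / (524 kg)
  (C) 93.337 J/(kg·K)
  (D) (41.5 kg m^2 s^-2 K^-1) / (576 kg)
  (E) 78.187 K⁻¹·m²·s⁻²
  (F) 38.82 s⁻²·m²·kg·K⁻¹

(F)

Work out the base dimensions of each:
  (A) [kg·m·s⁻³·K⁻¹] / [kg·m⁻¹·s⁻¹] = m²·s⁻²·K⁻¹
  (B) [kg·m²·s⁻²·K⁻¹] / [kg] = m²·s⁻²·K⁻¹
  (C) J·kg⁻¹·K⁻¹ = N·m·kg⁻¹·K⁻¹ = m²·s⁻²·K⁻¹
  (D) [kg·m²·s⁻²·K⁻¹] / [kg] = m²·s⁻²·K⁻¹
  (E) m²·s⁻²·K⁻¹
  (F) kg·m²·s⁻²·K⁻¹
All reduce to m²·s⁻²·K⁻¹ except (F), which is kg·m²·s⁻²·K⁻¹.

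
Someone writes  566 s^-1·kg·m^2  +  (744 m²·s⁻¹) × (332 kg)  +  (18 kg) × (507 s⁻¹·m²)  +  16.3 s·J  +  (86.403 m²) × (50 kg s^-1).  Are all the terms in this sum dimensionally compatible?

Yes

Reduce each to base SI dimensions:
  566 s^-1·kg·m^2:  kg·m²·s⁻¹
  (744 m²·s⁻¹) × (332 kg):  [m²·s⁻¹] · [kg] = kg·m²·s⁻¹
  (18 kg) × (507 s⁻¹·m²):  [kg] · [m²·s⁻¹] = kg·m²·s⁻¹
  16.3 s·J:  J·s = N·m·s = kg·m²·s⁻¹
  (86.403 m²) × (50 kg s^-1):  [m²] · [kg·s⁻¹] = kg·m²·s⁻¹
Every term reduces to kg·m²·s⁻¹.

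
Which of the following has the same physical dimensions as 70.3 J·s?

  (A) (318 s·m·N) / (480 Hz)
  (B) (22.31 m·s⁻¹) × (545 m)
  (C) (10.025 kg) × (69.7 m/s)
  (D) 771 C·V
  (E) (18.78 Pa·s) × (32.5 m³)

(E)

Reference: J·s = N·m·s = kg·m²·s⁻¹.
Each option:
  (A) [kg·m²·s⁻¹] / [s⁻¹] = kg·m²
  (B) [m·s⁻¹] · [m] = m²·s⁻¹
  (C) [kg] · [m·s⁻¹] = kg·m·s⁻¹
  (D) C·V = s·A·J·C⁻¹ = kg·m²·s⁻²
  (E) [kg·m⁻¹·s⁻¹] · [m³] = kg·m²·s⁻¹  ← same
Only (E) matches kg·m²·s⁻¹.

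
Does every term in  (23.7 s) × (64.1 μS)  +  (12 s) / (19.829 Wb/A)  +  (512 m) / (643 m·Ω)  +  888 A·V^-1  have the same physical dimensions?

Expand each in SI base units:
  (23.7 s) × (64.1 μS):  [s] · [kg⁻¹·m⁻²·s³·A²] = kg⁻¹·m⁻²·s⁴·A²
  (12 s) / (19.829 Wb/A):  [s] / [kg·m²·s⁻²·A⁻²] = kg⁻¹·m⁻²·s³·A²
  (512 m) / (643 m·Ω):  [m] / [kg·m³·s⁻³·A⁻²] = kg⁻¹·m⁻²·s³·A²
  888 A·V^-1:  A·V⁻¹ = A·(J·C⁻¹)⁻¹ = kg⁻¹·m⁻²·s³·A²
The terms do not share a single dimension (kg⁻¹·m⁻²·s³·A² vs kg⁻¹·m⁻²·s⁴·A²).

No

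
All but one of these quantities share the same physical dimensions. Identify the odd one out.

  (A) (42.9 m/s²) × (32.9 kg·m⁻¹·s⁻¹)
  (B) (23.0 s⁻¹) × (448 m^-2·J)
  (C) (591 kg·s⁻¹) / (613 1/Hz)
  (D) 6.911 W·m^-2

Work out the base dimensions of each:
  (A) [m·s⁻²] · [kg·m⁻¹·s⁻¹] = kg·s⁻³
  (B) [s⁻¹] · [kg·s⁻²] = kg·s⁻³
  (C) [kg·s⁻¹] / [s] = kg·s⁻²
  (D) W·m⁻² = J·s⁻¹·m⁻² = kg·s⁻³
All reduce to kg·s⁻³ except (C), which is kg·s⁻².

(C)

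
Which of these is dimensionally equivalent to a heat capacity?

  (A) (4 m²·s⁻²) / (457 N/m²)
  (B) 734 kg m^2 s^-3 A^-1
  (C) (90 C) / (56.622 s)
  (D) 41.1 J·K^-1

Reference: [heat capacity] = kg·m²·s⁻²·K⁻¹.
Each option:
  (A) [m²·s⁻²] / [kg·m⁻¹·s⁻²] = kg⁻¹·m³
  (B) kg·m²·s⁻³·A⁻¹
  (C) [s·A] / [s] = A
  (D) J·K⁻¹ = N·m·K⁻¹ = kg·m²·s⁻²·K⁻¹  ← same
Only (D) matches kg·m²·s⁻²·K⁻¹.

(D)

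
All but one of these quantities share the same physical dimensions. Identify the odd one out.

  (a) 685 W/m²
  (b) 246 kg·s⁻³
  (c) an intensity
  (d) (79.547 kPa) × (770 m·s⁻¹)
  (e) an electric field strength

Work out the base dimensions of each:
  (a) W·m⁻² = J·s⁻¹·m⁻² = kg·s⁻³
  (b) kg·s⁻³
  (c) [intensity] = kg·s⁻³
  (d) [kg·m⁻¹·s⁻²] · [m·s⁻¹] = kg·s⁻³
  (e) [electric field strength] = kg·m·s⁻³·A⁻¹
All reduce to kg·s⁻³ except (e), which is kg·m·s⁻³·A⁻¹.

(e)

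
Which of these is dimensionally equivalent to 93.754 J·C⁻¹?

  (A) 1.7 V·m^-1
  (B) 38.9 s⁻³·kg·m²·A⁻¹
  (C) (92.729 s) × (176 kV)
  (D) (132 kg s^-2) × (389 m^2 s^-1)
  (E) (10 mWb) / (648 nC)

Reference: J·C⁻¹ = N·m·(s·A)⁻¹ = kg·m²·s⁻³·A⁻¹.
Each option:
  (A) V·m⁻¹ = J·C⁻¹·m⁻¹ = kg·m·s⁻³·A⁻¹
  (B) kg·m²·s⁻³·A⁻¹  ← same
  (C) [s] · [kg·m²·s⁻³·A⁻¹] = kg·m²·s⁻²·A⁻¹
  (D) [kg·s⁻²] · [m²·s⁻¹] = kg·m²·s⁻³
  (E) [kg·m²·s⁻²·A⁻¹] / [s·A] = kg·m²·s⁻³·A⁻²
Only (B) matches kg·m²·s⁻³·A⁻¹.

(B)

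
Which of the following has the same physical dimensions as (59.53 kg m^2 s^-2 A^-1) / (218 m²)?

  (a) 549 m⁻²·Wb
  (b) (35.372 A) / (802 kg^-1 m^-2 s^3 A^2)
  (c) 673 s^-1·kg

(a)

Reference: [kg·m²·s⁻²·A⁻¹] / [m²] = kg·s⁻²·A⁻¹.
Each option:
  (a) Wb·m⁻² = V·s·m⁻² = kg·s⁻²·A⁻¹  ← same
  (b) [A] / [kg⁻¹·m⁻²·s³·A²] = kg·m²·s⁻³·A⁻¹
  (c) kg·s⁻¹
Only (a) matches kg·s⁻²·A⁻¹.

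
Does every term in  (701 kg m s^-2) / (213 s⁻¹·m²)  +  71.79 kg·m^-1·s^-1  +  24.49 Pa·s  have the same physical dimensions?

Dimensions:
  (701 kg m s^-2) / (213 s⁻¹·m²):  [kg·m·s⁻²] / [m²·s⁻¹] = kg·m⁻¹·s⁻¹
  71.79 kg·m^-1·s^-1:  kg·m⁻¹·s⁻¹
  24.49 Pa·s:  Pa·s = N·m⁻²·s = kg·m⁻¹·s⁻¹
Every term reduces to kg·m⁻¹·s⁻¹.

Yes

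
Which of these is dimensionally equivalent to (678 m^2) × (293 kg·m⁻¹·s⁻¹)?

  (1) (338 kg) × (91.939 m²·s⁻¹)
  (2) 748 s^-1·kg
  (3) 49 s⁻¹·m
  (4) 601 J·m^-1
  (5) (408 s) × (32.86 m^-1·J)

(5)

Reference: [m²] · [kg·m⁻¹·s⁻¹] = kg·m·s⁻¹.
Each option:
  (1) [kg] · [m²·s⁻¹] = kg·m²·s⁻¹
  (2) kg·s⁻¹
  (3) m·s⁻¹
  (4) J·m⁻¹ = N·m·m⁻¹ = kg·m·s⁻²
  (5) [s] · [kg·m·s⁻²] = kg·m·s⁻¹  ← same
Only (5) matches kg·m·s⁻¹.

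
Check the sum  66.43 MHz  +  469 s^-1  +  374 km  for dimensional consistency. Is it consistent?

No

In SI base units:
  66.43 MHz:  Hz = s⁻¹
  469 s^-1:  s⁻¹
  374 km:  m
The terms do not share a single dimension (m vs s⁻¹).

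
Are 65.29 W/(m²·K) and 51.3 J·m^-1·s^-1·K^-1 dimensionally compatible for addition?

Dimensions:
  65.29 W/(m²·K):  W·m⁻²·K⁻¹ = J·s⁻¹·m⁻²·K⁻¹ = kg·s⁻³·K⁻¹
  51.3 J·m^-1·s^-1·K^-1:  J·s⁻¹·m⁻¹·K⁻¹ = N·m·s⁻¹·m⁻¹·K⁻¹ = kg·m·s⁻³·K⁻¹
kg·s⁻³·K⁻¹ ≠ kg·m·s⁻³·K⁻¹, so they cannot be added.

No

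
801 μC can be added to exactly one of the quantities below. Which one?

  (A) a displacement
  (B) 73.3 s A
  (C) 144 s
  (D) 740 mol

Reference: C = s·A.
Each option:
  (A) [displacement] = m
  (B) s·A  ← same
  (C) s
  (D) mol
Only (B) matches s·A.

(B)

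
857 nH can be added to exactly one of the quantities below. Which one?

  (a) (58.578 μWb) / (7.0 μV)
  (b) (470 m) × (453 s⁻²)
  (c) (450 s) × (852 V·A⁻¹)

Reference: H = V·s·A⁻¹ = kg·m²·s⁻²·A⁻².
Each option:
  (a) [kg·m²·s⁻²·A⁻¹] / [kg·m²·s⁻³·A⁻¹] = s
  (b) [m] · [s⁻²] = m·s⁻²
  (c) [s] · [kg·m²·s⁻³·A⁻²] = kg·m²·s⁻²·A⁻²  ← same
Only (c) matches kg·m²·s⁻²·A⁻².

(c)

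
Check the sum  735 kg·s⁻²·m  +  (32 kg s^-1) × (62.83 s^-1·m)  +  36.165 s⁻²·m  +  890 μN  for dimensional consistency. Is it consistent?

In SI base units:
  735 kg·s⁻²·m:  kg·m·s⁻²
  (32 kg s^-1) × (62.83 s^-1·m):  [kg·s⁻¹] · [m·s⁻¹] = kg·m·s⁻²
  36.165 s⁻²·m:  m·s⁻²
  890 μN:  N = kg·m·s⁻²
The terms do not share a single dimension (kg·m·s⁻² vs m·s⁻²).

No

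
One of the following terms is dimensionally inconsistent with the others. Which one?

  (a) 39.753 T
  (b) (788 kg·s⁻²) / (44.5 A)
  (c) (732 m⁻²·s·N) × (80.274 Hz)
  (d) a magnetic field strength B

Reduce each to base SI dimensions:
  (a) T = Wb·m⁻² = kg·s⁻²·A⁻¹
  (b) [kg·s⁻²] / [A] = kg·s⁻²·A⁻¹
  (c) [kg·m⁻¹·s⁻¹] · [s⁻¹] = kg·m⁻¹·s⁻²
  (d) [magnetic field strength B] = kg·s⁻²·A⁻¹
All reduce to kg·s⁻²·A⁻¹ except (c), which is kg·m⁻¹·s⁻².

(c)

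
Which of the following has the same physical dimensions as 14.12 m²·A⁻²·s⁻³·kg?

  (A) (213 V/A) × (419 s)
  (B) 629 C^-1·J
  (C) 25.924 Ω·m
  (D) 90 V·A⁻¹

Reference: kg·m²·s⁻³·A⁻².
Each option:
  (A) [kg·m²·s⁻³·A⁻²] · [s] = kg·m²·s⁻²·A⁻²
  (B) J·C⁻¹ = N·m·(s·A)⁻¹ = kg·m²·s⁻³·A⁻¹
  (C) Ω·m = V·A⁻¹·m = kg·m³·s⁻³·A⁻²
  (D) V·A⁻¹ = J·C⁻¹·A⁻¹ = kg·m²·s⁻³·A⁻²  ← same
Only (D) matches kg·m²·s⁻³·A⁻².

(D)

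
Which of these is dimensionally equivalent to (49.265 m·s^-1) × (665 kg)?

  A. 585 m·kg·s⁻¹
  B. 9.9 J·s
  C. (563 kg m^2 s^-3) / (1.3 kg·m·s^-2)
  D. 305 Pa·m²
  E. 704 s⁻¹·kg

A.

Reference: [m·s⁻¹] · [kg] = kg·m·s⁻¹.
Each option:
  A. kg·m·s⁻¹  ← same
  B. J·s = N·m·s = kg·m²·s⁻¹
  C. [kg·m²·s⁻³] / [kg·m·s⁻²] = m·s⁻¹
  D. Pa·m² = N·m⁻²·m² = kg·m·s⁻²
  E. kg·s⁻¹
Only A. matches kg·m·s⁻¹.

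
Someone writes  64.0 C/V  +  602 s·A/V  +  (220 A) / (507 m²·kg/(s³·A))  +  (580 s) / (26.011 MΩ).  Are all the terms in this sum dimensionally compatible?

In SI base units:
  64.0 C/V:  C·V⁻¹ = s·A·(J·C⁻¹)⁻¹ = kg⁻¹·m⁻²·s⁴·A²
  602 s·A/V:  A·s·V⁻¹ = A·s·(J·C⁻¹)⁻¹ = kg⁻¹·m⁻²·s⁴·A²
  (220 A) / (507 m²·kg/(s³·A)):  [A] / [kg·m²·s⁻³·A⁻¹] = kg⁻¹·m⁻²·s³·A²
  (580 s) / (26.011 MΩ):  [s] / [kg·m²·s⁻³·A⁻²] = kg⁻¹·m⁻²·s⁴·A²
The terms do not share a single dimension (kg⁻¹·m⁻²·s³·A² vs kg⁻¹·m⁻²·s⁴·A²).

No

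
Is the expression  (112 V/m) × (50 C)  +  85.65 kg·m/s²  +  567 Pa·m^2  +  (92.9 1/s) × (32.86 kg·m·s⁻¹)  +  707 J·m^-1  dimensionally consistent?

Reduce each to base SI dimensions:
  (112 V/m) × (50 C):  [kg·m·s⁻³·A⁻¹] · [s·A] = kg·m·s⁻²
  85.65 kg·m/s²:  kg·m·s⁻²
  567 Pa·m^2:  Pa·m² = N·m⁻²·m² = kg·m·s⁻²
  (92.9 1/s) × (32.86 kg·m·s⁻¹):  [s⁻¹] · [kg·m·s⁻¹] = kg·m·s⁻²
  707 J·m^-1:  J·m⁻¹ = N·m·m⁻¹ = kg·m·s⁻²
Every term reduces to kg·m·s⁻².

Yes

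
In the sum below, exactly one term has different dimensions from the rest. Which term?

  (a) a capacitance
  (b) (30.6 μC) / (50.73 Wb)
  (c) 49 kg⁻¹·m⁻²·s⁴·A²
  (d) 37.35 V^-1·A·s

(b)

In SI base units:
  (a) [capacitance] = kg⁻¹·m⁻²·s⁴·A²
  (b) [s·A] / [kg·m²·s⁻²·A⁻¹] = kg⁻¹·m⁻²·s³·A²
  (c) kg⁻¹·m⁻²·s⁴·A²
  (d) A·s·V⁻¹ = A·s·(J·C⁻¹)⁻¹ = kg⁻¹·m⁻²·s⁴·A²
All reduce to kg⁻¹·m⁻²·s⁴·A² except (b), which is kg⁻¹·m⁻²·s³·A².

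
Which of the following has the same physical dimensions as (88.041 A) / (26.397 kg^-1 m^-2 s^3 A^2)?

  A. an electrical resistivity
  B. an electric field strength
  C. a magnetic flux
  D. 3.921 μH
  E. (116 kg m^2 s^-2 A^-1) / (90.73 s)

Reference: [A] / [kg⁻¹·m⁻²·s³·A²] = kg·m²·s⁻³·A⁻¹.
Each option:
  A. [electrical resistivity] = kg·m³·s⁻³·A⁻²
  B. [electric field strength] = kg·m·s⁻³·A⁻¹
  C. [magnetic flux] = kg·m²·s⁻²·A⁻¹
  D. H = V·s·A⁻¹ = kg·m²·s⁻²·A⁻²
  E. [kg·m²·s⁻²·A⁻¹] / [s] = kg·m²·s⁻³·A⁻¹  ← same
Only E. matches kg·m²·s⁻³·A⁻¹.

E.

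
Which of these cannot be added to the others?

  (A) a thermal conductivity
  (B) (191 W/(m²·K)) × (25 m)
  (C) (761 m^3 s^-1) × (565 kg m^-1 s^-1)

(C)

In SI base units:
  (A) [thermal conductivity] = kg·m·s⁻³·K⁻¹
  (B) [kg·s⁻³·K⁻¹] · [m] = kg·m·s⁻³·K⁻¹
  (C) [m³·s⁻¹] · [kg·m⁻¹·s⁻¹] = kg·m²·s⁻²
All reduce to kg·m·s⁻³·K⁻¹ except (C), which is kg·m²·s⁻².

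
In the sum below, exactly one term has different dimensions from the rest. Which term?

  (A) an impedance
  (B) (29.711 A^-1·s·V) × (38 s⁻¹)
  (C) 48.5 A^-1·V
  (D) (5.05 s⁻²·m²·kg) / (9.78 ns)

Expand each in SI base units:
  (A) [impedance] = kg·m²·s⁻³·A⁻²
  (B) [kg·m²·s⁻²·A⁻²] · [s⁻¹] = kg·m²·s⁻³·A⁻²
  (C) V·A⁻¹ = J·C⁻¹·A⁻¹ = kg·m²·s⁻³·A⁻²
  (D) [kg·m²·s⁻²] / [s] = kg·m²·s⁻³
All reduce to kg·m²·s⁻³·A⁻² except (D), which is kg·m²·s⁻³.

(D)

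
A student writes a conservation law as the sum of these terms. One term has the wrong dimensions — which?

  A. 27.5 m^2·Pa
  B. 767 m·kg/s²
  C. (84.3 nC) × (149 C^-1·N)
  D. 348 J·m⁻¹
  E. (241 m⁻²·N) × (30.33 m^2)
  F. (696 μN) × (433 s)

Dimensions:
  A. Pa·m² = N·m⁻²·m² = kg·m·s⁻²
  B. kg·m·s⁻²
  C. [s·A] · [kg·m·s⁻³·A⁻¹] = kg·m·s⁻²
  D. J·m⁻¹ = N·m·m⁻¹ = kg·m·s⁻²
  E. [kg·m⁻¹·s⁻²] · [m²] = kg·m·s⁻²
  F. [kg·m·s⁻²] · [s] = kg·m·s⁻¹
All reduce to kg·m·s⁻² except F., which is kg·m·s⁻¹.

F.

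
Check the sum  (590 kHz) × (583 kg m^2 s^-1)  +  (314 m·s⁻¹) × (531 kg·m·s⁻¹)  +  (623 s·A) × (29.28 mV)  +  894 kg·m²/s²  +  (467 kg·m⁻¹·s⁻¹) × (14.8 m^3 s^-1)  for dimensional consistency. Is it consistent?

Yes

Expand each in SI base units:
  (590 kHz) × (583 kg m^2 s^-1):  [s⁻¹] · [kg·m²·s⁻¹] = kg·m²·s⁻²
  (314 m·s⁻¹) × (531 kg·m·s⁻¹):  [m·s⁻¹] · [kg·m·s⁻¹] = kg·m²·s⁻²
  (623 s·A) × (29.28 mV):  [s·A] · [kg·m²·s⁻³·A⁻¹] = kg·m²·s⁻²
  894 kg·m²/s²:  kg·m²·s⁻²
  (467 kg·m⁻¹·s⁻¹) × (14.8 m^3 s^-1):  [kg·m⁻¹·s⁻¹] · [m³·s⁻¹] = kg·m²·s⁻²
Every term reduces to kg·m²·s⁻².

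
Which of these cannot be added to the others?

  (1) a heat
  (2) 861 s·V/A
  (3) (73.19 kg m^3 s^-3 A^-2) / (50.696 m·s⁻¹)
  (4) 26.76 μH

In SI base units:
  (1) [heat] = kg·m²·s⁻²
  (2) V·s·A⁻¹ = J·C⁻¹·s·A⁻¹ = kg·m²·s⁻²·A⁻²
  (3) [kg·m³·s⁻³·A⁻²] / [m·s⁻¹] = kg·m²·s⁻²·A⁻²
  (4) H = V·s·A⁻¹ = kg·m²·s⁻²·A⁻²
All reduce to kg·m²·s⁻²·A⁻² except (1), which is kg·m²·s⁻².

(1)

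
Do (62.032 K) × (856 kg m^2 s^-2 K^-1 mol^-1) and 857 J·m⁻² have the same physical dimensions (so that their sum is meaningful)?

Reduce each to base SI dimensions:
  (62.032 K) × (856 kg m^2 s^-2 K^-1 mol^-1):  [K] · [kg·m²·s⁻²·K⁻¹·mol⁻¹] = kg·m²·s⁻²·mol⁻¹
  857 J·m⁻²:  J·m⁻² = N·m·m⁻² = kg·s⁻²
kg·m²·s⁻²·mol⁻¹ ≠ kg·s⁻², so they cannot be added.

No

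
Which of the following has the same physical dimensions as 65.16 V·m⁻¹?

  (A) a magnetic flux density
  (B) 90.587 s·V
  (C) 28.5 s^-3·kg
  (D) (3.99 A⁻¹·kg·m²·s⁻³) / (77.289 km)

Reference: V·m⁻¹ = J·C⁻¹·m⁻¹ = kg·m·s⁻³·A⁻¹.
Each option:
  (A) [magnetic flux density] = kg·s⁻²·A⁻¹
  (B) V·s = J·C⁻¹·s = kg·m²·s⁻²·A⁻¹
  (C) kg·s⁻³
  (D) [kg·m²·s⁻³·A⁻¹] / [m] = kg·m·s⁻³·A⁻¹  ← same
Only (D) matches kg·m·s⁻³·A⁻¹.

(D)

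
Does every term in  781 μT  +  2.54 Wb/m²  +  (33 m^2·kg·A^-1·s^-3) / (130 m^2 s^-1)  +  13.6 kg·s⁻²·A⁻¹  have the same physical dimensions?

Yes

Expand each in SI base units:
  781 μT:  T = Wb·m⁻² = kg·s⁻²·A⁻¹
  2.54 Wb/m²:  Wb·m⁻² = V·s·m⁻² = kg·s⁻²·A⁻¹
  (33 m^2·kg·A^-1·s^-3) / (130 m^2 s^-1):  [kg·m²·s⁻³·A⁻¹] / [m²·s⁻¹] = kg·s⁻²·A⁻¹
  13.6 kg·s⁻²·A⁻¹:  kg·s⁻²·A⁻¹
Every term reduces to kg·s⁻²·A⁻¹.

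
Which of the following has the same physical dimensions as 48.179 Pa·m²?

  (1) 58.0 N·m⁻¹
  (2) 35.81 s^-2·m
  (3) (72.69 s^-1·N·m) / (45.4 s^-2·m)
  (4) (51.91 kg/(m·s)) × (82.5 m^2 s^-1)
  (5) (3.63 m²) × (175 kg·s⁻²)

(4)

Reference: Pa·m² = N·m⁻²·m² = kg·m·s⁻².
Each option:
  (1) N·m⁻¹ = kg·m·s⁻²·m⁻¹ = kg·s⁻²
  (2) m·s⁻²
  (3) [kg·m²·s⁻³] / [m·s⁻²] = kg·m·s⁻¹
  (4) [kg·m⁻¹·s⁻¹] · [m²·s⁻¹] = kg·m·s⁻²  ← same
  (5) [m²] · [kg·s⁻²] = kg·m²·s⁻²
Only (4) matches kg·m·s⁻².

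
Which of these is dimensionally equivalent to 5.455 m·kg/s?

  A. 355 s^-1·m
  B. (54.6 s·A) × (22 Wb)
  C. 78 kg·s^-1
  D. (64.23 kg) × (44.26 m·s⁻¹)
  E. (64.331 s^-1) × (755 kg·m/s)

D.

Reference: kg·m·s⁻¹.
Each option:
  A. m·s⁻¹
  B. [s·A] · [kg·m²·s⁻²·A⁻¹] = kg·m²·s⁻¹
  C. kg·s⁻¹
  D. [kg] · [m·s⁻¹] = kg·m·s⁻¹  ← same
  E. [s⁻¹] · [kg·m·s⁻¹] = kg·m·s⁻²
Only D. matches kg·m·s⁻¹.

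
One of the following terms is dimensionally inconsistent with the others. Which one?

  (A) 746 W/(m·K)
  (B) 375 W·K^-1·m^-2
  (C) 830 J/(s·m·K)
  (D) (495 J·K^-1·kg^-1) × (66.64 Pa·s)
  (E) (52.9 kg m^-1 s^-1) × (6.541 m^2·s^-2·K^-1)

(B)

Expand each in SI base units:
  (A) W·m⁻¹·K⁻¹ = J·s⁻¹·m⁻¹·K⁻¹ = kg·m·s⁻³·K⁻¹
  (B) W·m⁻²·K⁻¹ = J·s⁻¹·m⁻²·K⁻¹ = kg·s⁻³·K⁻¹
  (C) J·s⁻¹·m⁻¹·K⁻¹ = N·m·s⁻¹·m⁻¹·K⁻¹ = kg·m·s⁻³·K⁻¹
  (D) [m²·s⁻²·K⁻¹] · [kg·m⁻¹·s⁻¹] = kg·m·s⁻³·K⁻¹
  (E) [kg·m⁻¹·s⁻¹] · [m²·s⁻²·K⁻¹] = kg·m·s⁻³·K⁻¹
All reduce to kg·m·s⁻³·K⁻¹ except (B), which is kg·s⁻³·K⁻¹.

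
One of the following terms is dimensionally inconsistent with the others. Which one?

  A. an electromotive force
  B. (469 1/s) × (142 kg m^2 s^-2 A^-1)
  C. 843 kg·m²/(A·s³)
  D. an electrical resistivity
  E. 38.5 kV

D.

Dimensions:
  A. [electromotive force] = kg·m²·s⁻³·A⁻¹
  B. [s⁻¹] · [kg·m²·s⁻²·A⁻¹] = kg·m²·s⁻³·A⁻¹
  C. kg·m²·s⁻³·A⁻¹
  D. [electrical resistivity] = kg·m³·s⁻³·A⁻²
  E. V = J·C⁻¹ = kg·m²·s⁻³·A⁻¹
All reduce to kg·m²·s⁻³·A⁻¹ except D., which is kg·m³·s⁻³·A⁻².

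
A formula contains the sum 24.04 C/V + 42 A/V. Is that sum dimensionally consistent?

No

In SI base units:
  24.04 C/V:  C·V⁻¹ = s·A·(J·C⁻¹)⁻¹ = kg⁻¹·m⁻²·s⁴·A²
  42 A/V:  A·V⁻¹ = A·(J·C⁻¹)⁻¹ = kg⁻¹·m⁻²·s³·A²
kg⁻¹·m⁻²·s⁴·A² ≠ kg⁻¹·m⁻²·s³·A², so they cannot be added.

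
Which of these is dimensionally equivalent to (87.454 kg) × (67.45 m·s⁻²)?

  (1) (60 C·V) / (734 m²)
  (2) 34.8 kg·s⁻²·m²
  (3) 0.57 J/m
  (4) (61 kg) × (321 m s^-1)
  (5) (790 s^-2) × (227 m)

(3)

Reference: [kg] · [m·s⁻²] = kg·m·s⁻².
Each option:
  (1) [kg·m²·s⁻²] / [m²] = kg·s⁻²
  (2) kg·m²·s⁻²
  (3) J·m⁻¹ = N·m·m⁻¹ = kg·m·s⁻²  ← same
  (4) [kg] · [m·s⁻¹] = kg·m·s⁻¹
  (5) [s⁻²] · [m] = m·s⁻²
Only (3) matches kg·m·s⁻².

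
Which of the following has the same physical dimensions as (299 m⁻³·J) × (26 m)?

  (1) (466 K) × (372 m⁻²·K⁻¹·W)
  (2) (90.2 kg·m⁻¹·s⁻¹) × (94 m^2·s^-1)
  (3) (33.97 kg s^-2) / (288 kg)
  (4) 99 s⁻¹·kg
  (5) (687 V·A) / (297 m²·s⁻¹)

Reference: [kg·m⁻¹·s⁻²] · [m] = kg·s⁻².
Each option:
  (1) [K] · [kg·s⁻³·K⁻¹] = kg·s⁻³
  (2) [kg·m⁻¹·s⁻¹] · [m²·s⁻¹] = kg·m·s⁻²
  (3) [kg·s⁻²] / [kg] = s⁻²
  (4) kg·s⁻¹
  (5) [kg·m²·s⁻³] / [m²·s⁻¹] = kg·s⁻²  ← same
Only (5) matches kg·s⁻².

(5)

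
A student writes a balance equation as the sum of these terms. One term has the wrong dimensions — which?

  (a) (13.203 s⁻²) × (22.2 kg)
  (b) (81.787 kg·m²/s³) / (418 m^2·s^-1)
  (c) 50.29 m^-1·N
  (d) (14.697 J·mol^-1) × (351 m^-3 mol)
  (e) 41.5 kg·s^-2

(d)

In SI base units:
  (a) [s⁻²] · [kg] = kg·s⁻²
  (b) [kg·m²·s⁻³] / [m²·s⁻¹] = kg·s⁻²
  (c) N·m⁻¹ = kg·m·s⁻²·m⁻¹ = kg·s⁻²
  (d) [kg·m²·s⁻²·mol⁻¹] · [m⁻³·mol] = kg·m⁻¹·s⁻²
  (e) kg·s⁻²
All reduce to kg·s⁻² except (d), which is kg·m⁻¹·s⁻².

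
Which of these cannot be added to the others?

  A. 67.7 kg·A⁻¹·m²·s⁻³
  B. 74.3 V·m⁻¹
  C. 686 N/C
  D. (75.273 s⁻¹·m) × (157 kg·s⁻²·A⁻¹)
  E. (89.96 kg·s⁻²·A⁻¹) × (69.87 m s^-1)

A.

Work out the base dimensions of each:
  A. kg·m²·s⁻³·A⁻¹
  B. V·m⁻¹ = J·C⁻¹·m⁻¹ = kg·m·s⁻³·A⁻¹
  C. N·C⁻¹ = kg·m·s⁻²·(s·A)⁻¹ = kg·m·s⁻³·A⁻¹
  D. [m·s⁻¹] · [kg·s⁻²·A⁻¹] = kg·m·s⁻³·A⁻¹
  E. [kg·s⁻²·A⁻¹] · [m·s⁻¹] = kg·m·s⁻³·A⁻¹
All reduce to kg·m·s⁻³·A⁻¹ except A., which is kg·m²·s⁻³·A⁻¹.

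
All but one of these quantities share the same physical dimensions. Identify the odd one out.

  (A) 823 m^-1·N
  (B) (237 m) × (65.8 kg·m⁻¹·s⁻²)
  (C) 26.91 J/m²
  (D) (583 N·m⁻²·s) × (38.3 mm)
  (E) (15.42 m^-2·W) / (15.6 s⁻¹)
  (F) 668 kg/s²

Dimensions:
  (A) N·m⁻¹ = kg·m·s⁻²·m⁻¹ = kg·s⁻²
  (B) [m] · [kg·m⁻¹·s⁻²] = kg·s⁻²
  (C) J·m⁻² = N·m·m⁻² = kg·s⁻²
  (D) [kg·m⁻¹·s⁻¹] · [m] = kg·s⁻¹
  (E) [kg·s⁻³] / [s⁻¹] = kg·s⁻²
  (F) kg·s⁻²
All reduce to kg·s⁻² except (D), which is kg·s⁻¹.

(D)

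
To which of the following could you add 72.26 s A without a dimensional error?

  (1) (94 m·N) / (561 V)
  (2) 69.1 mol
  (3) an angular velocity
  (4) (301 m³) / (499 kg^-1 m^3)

Reference: s·A.
Each option:
  (1) [kg·m²·s⁻²] / [kg·m²·s⁻³·A⁻¹] = s·A  ← same
  (2) mol
  (3) [angular velocity] = s⁻¹
  (4) [m³] / [kg⁻¹·m³] = kg
Only (1) matches s·A.

(1)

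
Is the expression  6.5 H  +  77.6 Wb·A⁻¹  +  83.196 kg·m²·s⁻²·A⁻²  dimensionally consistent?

Yes

Expand each in SI base units:
  6.5 H:  H = V·s·A⁻¹ = kg·m²·s⁻²·A⁻²
  77.6 Wb·A⁻¹:  Wb·A⁻¹ = V·s·A⁻¹ = kg·m²·s⁻²·A⁻²
  83.196 kg·m²·s⁻²·A⁻²:  kg·m²·s⁻²·A⁻²
Every term reduces to kg·m²·s⁻²·A⁻².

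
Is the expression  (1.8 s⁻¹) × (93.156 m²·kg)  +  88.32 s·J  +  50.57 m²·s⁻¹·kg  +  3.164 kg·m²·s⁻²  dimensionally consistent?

No

In SI base units:
  (1.8 s⁻¹) × (93.156 m²·kg):  [s⁻¹] · [kg·m²] = kg·m²·s⁻¹
  88.32 s·J:  J·s = N·m·s = kg·m²·s⁻¹
  50.57 m²·s⁻¹·kg:  kg·m²·s⁻¹
  3.164 kg·m²·s⁻²:  kg·m²·s⁻²
The terms do not share a single dimension (kg·m²·s⁻² vs kg·m²·s⁻¹).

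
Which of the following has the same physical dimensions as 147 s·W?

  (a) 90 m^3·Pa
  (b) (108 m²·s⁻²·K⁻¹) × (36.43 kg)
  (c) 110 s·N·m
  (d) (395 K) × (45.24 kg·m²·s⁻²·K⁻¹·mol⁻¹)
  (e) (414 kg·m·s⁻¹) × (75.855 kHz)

Reference: W·s = J·s⁻¹·s = kg·m²·s⁻².
Each option:
  (a) Pa·m³ = N·m⁻²·m³ = kg·m²·s⁻²  ← same
  (b) [m²·s⁻²·K⁻¹] · [kg] = kg·m²·s⁻²·K⁻¹
  (c) N·m·s = kg·m·s⁻²·m·s = kg·m²·s⁻¹
  (d) [K] · [kg·m²·s⁻²·K⁻¹·mol⁻¹] = kg·m²·s⁻²·mol⁻¹
  (e) [kg·m·s⁻¹] · [s⁻¹] = kg·m·s⁻²
Only (a) matches kg·m²·s⁻².

(a)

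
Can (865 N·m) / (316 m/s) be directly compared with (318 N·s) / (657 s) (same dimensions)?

Reduce each to base SI dimensions:
  (865 N·m) / (316 m/s):  [kg·m²·s⁻²] / [m·s⁻¹] = kg·m·s⁻¹
  (318 N·s) / (657 s):  [kg·m·s⁻¹] / [s] = kg·m·s⁻²
kg·m·s⁻¹ ≠ kg·m·s⁻², so they cannot be added.

No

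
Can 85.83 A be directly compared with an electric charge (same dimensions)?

No

Reduce each to base SI dimensions:
  85.83 A:  A
  an electric charge:  [electric charge] = s·A
A ≠ s·A, so they cannot be added.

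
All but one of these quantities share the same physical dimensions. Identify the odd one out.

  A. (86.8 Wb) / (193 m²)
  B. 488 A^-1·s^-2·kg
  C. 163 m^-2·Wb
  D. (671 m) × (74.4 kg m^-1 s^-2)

D.

Expand each in SI base units:
  A. [kg·m²·s⁻²·A⁻¹] / [m²] = kg·s⁻²·A⁻¹
  B. kg·s⁻²·A⁻¹
  C. Wb·m⁻² = V·s·m⁻² = kg·s⁻²·A⁻¹
  D. [m] · [kg·m⁻¹·s⁻²] = kg·s⁻²
All reduce to kg·s⁻²·A⁻¹ except D., which is kg·s⁻².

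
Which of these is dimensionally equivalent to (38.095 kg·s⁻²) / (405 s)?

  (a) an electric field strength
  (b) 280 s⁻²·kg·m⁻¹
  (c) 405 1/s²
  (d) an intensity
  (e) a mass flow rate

(d)

Reference: [kg·s⁻²] / [s] = kg·s⁻³.
Each option:
  (a) [electric field strength] = kg·m·s⁻³·A⁻¹
  (b) kg·m⁻¹·s⁻²
  (c) s⁻²
  (d) [intensity] = kg·s⁻³  ← same
  (e) [mass flow rate] = kg·s⁻¹
Only (d) matches kg·s⁻³.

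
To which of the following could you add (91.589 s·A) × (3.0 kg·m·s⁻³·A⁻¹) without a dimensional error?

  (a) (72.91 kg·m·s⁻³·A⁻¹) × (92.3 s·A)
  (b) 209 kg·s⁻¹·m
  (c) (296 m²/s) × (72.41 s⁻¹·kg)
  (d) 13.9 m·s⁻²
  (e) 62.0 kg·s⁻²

Reference: [s·A] · [kg·m·s⁻³·A⁻¹] = kg·m·s⁻².
Each option:
  (a) [kg·m·s⁻³·A⁻¹] · [s·A] = kg·m·s⁻²  ← same
  (b) kg·m·s⁻¹
  (c) [m²·s⁻¹] · [kg·s⁻¹] = kg·m²·s⁻²
  (d) m·s⁻²
  (e) kg·s⁻²
Only (a) matches kg·m·s⁻².

(a)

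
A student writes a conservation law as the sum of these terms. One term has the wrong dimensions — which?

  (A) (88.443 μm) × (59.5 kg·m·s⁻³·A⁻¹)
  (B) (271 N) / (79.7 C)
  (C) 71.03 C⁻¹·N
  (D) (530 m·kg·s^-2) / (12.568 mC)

In SI base units:
  (A) [m] · [kg·m·s⁻³·A⁻¹] = kg·m²·s⁻³·A⁻¹
  (B) [kg·m·s⁻²] / [s·A] = kg·m·s⁻³·A⁻¹
  (C) N·C⁻¹ = kg·m·s⁻²·(s·A)⁻¹ = kg·m·s⁻³·A⁻¹
  (D) [kg·m·s⁻²] / [s·A] = kg·m·s⁻³·A⁻¹
All reduce to kg·m·s⁻³·A⁻¹ except (A), which is kg·m²·s⁻³·A⁻¹.

(A)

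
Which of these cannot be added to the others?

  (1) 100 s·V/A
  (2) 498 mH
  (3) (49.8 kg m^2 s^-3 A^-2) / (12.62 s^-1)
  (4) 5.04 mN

Reduce each to base SI dimensions:
  (1) V·s·A⁻¹ = J·C⁻¹·s·A⁻¹ = kg·m²·s⁻²·A⁻²
  (2) H = V·s·A⁻¹ = kg·m²·s⁻²·A⁻²
  (3) [kg·m²·s⁻³·A⁻²] / [s⁻¹] = kg·m²·s⁻²·A⁻²
  (4) N = kg·m·s⁻²
All reduce to kg·m²·s⁻²·A⁻² except (4), which is kg·m·s⁻².

(4)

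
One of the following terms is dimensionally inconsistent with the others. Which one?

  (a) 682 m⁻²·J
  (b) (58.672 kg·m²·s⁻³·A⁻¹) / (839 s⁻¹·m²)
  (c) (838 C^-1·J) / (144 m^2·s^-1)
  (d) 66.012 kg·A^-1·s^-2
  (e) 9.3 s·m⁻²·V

(a)

Dimensions:
  (a) J·m⁻² = N·m·m⁻² = kg·s⁻²
  (b) [kg·m²·s⁻³·A⁻¹] / [m²·s⁻¹] = kg·s⁻²·A⁻¹
  (c) [kg·m²·s⁻³·A⁻¹] / [m²·s⁻¹] = kg·s⁻²·A⁻¹
  (d) kg·s⁻²·A⁻¹
  (e) V·s·m⁻² = J·C⁻¹·s·m⁻² = kg·s⁻²·A⁻¹
All reduce to kg·s⁻²·A⁻¹ except (a), which is kg·s⁻².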